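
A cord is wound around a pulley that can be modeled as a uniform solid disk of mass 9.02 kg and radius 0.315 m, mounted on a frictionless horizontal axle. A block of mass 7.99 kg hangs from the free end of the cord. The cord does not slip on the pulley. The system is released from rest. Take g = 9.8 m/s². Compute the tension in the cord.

T ≈ 28.3 N

I = ½MR² = (1/2)(9.02)(0.315)² = 0.4475 kg·m².
Block: mg − T = ma. Pulley: TR = Iα. No-slip: a = αR, so T = (I/R²)a = 4.510·a.
Then mg = (m + 4.510)a, so a = (7.99)(9.8)/(7.99 + 4.510) = 6.264 m/s².
T = 4.510·a = 28.25 N.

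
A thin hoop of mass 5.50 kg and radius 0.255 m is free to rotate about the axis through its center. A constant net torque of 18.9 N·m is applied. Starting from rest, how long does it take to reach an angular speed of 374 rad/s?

I = MR² = (5.50)(0.255)² = 0.3576 kg·m².
α = τ/I = 18.9/0.3576 = 52.85 rad/s².
ω = αt ⇒ t = ω/α = 374/52.85 = 7.077 s.

t ≈ 7.08 s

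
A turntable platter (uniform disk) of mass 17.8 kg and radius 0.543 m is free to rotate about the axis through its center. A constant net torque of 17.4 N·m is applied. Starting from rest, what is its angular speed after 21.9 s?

ω ≈ 145 rad/s

I = ½MR² = (1/2)(17.8)(0.543)² = 2.624 kg·m².
α = τ/I = 17.4/2.624 = 6.631 rad/s².
ω = ω₀ + αt = 0 + (6.631)(21.9) = 145.2 rad/s.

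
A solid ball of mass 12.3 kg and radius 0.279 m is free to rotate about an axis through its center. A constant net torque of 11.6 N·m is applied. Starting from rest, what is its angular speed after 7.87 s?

ω ≈ 238 rad/s

I = (2/5)MR² = (2/5)(12.3)(0.279)² = 0.3830 kg·m².
α = τ/I = 11.6/0.3830 = 30.29 rad/s².
ω = ω₀ + αt = 0 + (30.29)(7.87) = 238.4 rad/s.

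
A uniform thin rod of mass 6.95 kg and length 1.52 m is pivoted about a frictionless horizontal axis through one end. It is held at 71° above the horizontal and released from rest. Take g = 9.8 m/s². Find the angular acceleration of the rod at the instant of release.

α ≈ 3.15 rad/s²

About the pivot, I = (1/3)ML² = (1/3)(6.95)(1.52)² = 5.352 kg·m².
The weight acts at the center, a distance L/2 = 0.7600 m from the pivot; τ = Mg(L/2) cos 71° = 16.85 N·m.
α = τ/I = 16.85/5.352 = 3.149 rad/s².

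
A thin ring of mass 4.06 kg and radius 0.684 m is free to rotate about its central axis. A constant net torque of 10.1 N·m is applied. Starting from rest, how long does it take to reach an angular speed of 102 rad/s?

I = MR² = (4.06)(0.684)² = 1.899 kg·m².
α = τ/I = 10.1/1.899 = 5.317 rad/s².
ω = αt ⇒ t = ω/α = 102/5.317 = 19.18 s.

t ≈ 19.2 s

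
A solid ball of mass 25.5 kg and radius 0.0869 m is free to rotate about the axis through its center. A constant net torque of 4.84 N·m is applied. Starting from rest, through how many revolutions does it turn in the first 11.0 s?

≈ 605 revolutions

I = (2/5)MR² = (2/5)(25.5)(0.0869)² = 0.07703 kg·m².
α = τ/I = 4.84/0.07703 = 62.84 rad/s².
θ = ½αt² = ½(62.84)(11.0)² = 3802 rad.
Revolutions = θ/(2π) = 605.0.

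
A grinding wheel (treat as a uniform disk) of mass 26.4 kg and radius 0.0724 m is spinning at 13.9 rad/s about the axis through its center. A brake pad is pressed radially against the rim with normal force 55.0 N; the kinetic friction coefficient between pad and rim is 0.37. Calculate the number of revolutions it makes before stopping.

I = ½MR² = (1/2)(26.4)(0.0724)² = 0.06919 kg·m².
Friction force f = μN = (0.37)(55.0) = 20.35 N at the rim; torque magnitude τ = fR = 1.473 N·m, opposing ω.
|α| = τ/I = 1.473/0.06919 = 21.29 rad/s² (deceleration).
ω² = ω₀² − 2|α|θ with ω = 0 ⇒ θ = ω₀²/(2|α|) = 4.537 rad = 0.7221 rev.

≈ 0.722 revolutions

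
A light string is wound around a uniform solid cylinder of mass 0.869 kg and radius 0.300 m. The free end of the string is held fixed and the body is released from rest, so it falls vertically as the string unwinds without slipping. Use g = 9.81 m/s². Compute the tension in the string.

T ≈ 2.84 N

Translation: Mg − T = Ma. Rotation about the center: TR = Iα with I = ½MR².
With a = αR: T = (I/R²)a = (1/2)M a, so Mg = (1 + 0.5000)Ma.
a = g/(1 + 0.5000) = 9.81/1.500 = 6.540 m/s².
T = 0.5000·M·a = (0.5000)(0.869)(6.540) = 2.842 N.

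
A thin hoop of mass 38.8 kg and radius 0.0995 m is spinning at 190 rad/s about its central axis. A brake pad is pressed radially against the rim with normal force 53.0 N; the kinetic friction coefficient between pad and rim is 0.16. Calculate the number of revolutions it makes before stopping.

I = MR² = (38.8)(0.0995)² = 0.3841 kg·m².
Friction force f = μN = (0.16)(53.0) = 8.480 N at the rim; torque magnitude τ = fR = 0.8438 N·m, opposing ω.
|α| = τ/I = 0.8438/0.3841 = 2.197 rad/s² (deceleration).
ω² = ω₀² − 2|α|θ with ω = 0 ⇒ θ = ω₀²/(2|α|) = 8217 rad = 1308 rev.

≈ 1310 revolutions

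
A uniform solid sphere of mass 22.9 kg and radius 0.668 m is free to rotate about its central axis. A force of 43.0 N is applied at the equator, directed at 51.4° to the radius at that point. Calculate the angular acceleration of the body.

α ≈ 5.49 rad/s²

I = (2/5)MR² = (2/5)(22.9)(0.668)² = 4.087 kg·m².
Only the tangential component produces torque: τ = F R sinθ = (43.0)(0.668) sin 51.4° = 22.45 N·m.
Newton's second law for rotation, τ = Iα, gives α = τ/I = 22.45/4.087 = 5.492 rad/s².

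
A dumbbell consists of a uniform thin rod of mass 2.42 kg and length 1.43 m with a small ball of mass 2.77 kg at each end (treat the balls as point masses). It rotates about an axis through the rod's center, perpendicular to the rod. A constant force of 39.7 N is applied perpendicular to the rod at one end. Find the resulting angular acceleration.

I_rod = (1/12)ML² = (1/12)(2.42)(1.43)² = 0.4124 kg·m².
I_balls = 2·m·(L/2)² = 2(2.77)(0.7150)² = 2.832 kg·m².
Total I = 3.245 kg·m².
τ = F·(L/2) = (39.7)(0.715) = 28.39 N·m.
α = τ/I = 28.39/3.245 = 8.749 rad/s².

α ≈ 8.75 rad/s²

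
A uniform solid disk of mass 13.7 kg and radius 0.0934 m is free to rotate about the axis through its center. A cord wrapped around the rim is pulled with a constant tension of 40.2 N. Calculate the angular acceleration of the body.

α ≈ 62.8 rad/s²

I = ½MR² = (1/2)(13.7)(0.0934)² = 0.05976 kg·m².
τ = F R = (40.2)(0.0934) = 3.755 N·m.
From τ = Iα: α = 3.755/0.05976 = 62.83 rad/s².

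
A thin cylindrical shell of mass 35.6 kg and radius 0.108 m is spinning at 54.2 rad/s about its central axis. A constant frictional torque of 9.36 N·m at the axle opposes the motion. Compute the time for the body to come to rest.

t ≈ 2.40 s

I = MR² = (35.6)(0.108)² = 0.4152 kg·m².
The net torque has magnitude 9.36 N·m, opposing ω.
|α| = τ/I = 9.360/0.4152 = 22.54 rad/s² (deceleration).
0 = ω₀ − |α|t ⇒ t = ω₀/|α| = 54.2/22.54 = 2.404 s.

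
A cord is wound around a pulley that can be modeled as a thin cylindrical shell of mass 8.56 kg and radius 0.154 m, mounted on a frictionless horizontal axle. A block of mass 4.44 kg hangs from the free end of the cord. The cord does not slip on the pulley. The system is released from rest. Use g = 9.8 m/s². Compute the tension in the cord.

T ≈ 28.7 N

I = MR² = (8.56)(0.154)² = 0.2030 kg·m².
Block: mg − T = ma. Pulley: TR = Iα. No-slip: a = αR, so T = (I/R²)a = 8.560·a.
Then mg = (m + 8.560)a, so a = (4.44)(9.8)/(4.44 + 8.560) = 3.347 m/s².
T = 8.560·a = 28.65 N.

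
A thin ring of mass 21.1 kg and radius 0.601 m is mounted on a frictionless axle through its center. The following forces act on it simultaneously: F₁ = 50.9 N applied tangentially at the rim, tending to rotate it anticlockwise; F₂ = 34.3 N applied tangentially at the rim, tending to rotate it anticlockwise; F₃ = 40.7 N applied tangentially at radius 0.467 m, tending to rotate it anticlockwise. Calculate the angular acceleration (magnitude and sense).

I = MR² = (21.1)(0.601)² = 7.621 kg·m².
Taking anticlockwise as positive: τ₁ = +(50.9)(0.601) = +30.59 N·m; τ₂ = +(34.3)(0.601) = +20.61 N·m; τ₃ = +(40.7)(0.467) = +19.01 N·m.
Net torque τ = 70.21 N·m.
α = τ/I = 70.21/7.621 = 9.213 rad/s².

α ≈ 9.21 rad/s², anticlockwise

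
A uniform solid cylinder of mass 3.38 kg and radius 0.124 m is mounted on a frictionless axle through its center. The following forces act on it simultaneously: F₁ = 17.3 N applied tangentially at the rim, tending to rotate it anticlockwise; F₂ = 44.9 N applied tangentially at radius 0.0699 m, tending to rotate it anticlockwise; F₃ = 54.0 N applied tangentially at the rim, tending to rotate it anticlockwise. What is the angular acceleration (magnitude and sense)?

I = ½MR² = (1/2)(3.38)(0.124)² = 0.02599 kg·m².
Taking anticlockwise as positive: τ₁ = +(17.3)(0.124) = +2.145 N·m; τ₂ = +(44.9)(0.0699) = +3.139 N·m; τ₃ = +(54.0)(0.124) = +6.696 N·m.
Net torque τ = 11.98 N·m.
α = τ/I = 11.98/0.02599 = 461.0 rad/s².

α ≈ 461 rad/s², anticlockwise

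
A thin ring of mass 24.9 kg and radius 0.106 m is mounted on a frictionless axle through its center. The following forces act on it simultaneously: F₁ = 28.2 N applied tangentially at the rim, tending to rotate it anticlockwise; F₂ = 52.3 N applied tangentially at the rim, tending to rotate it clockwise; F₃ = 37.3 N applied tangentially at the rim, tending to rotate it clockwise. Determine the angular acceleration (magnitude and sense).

α ≈ 23.3 rad/s², clockwise

I = MR² = (24.9)(0.106)² = 0.2798 kg·m².
Taking anticlockwise as positive: τ₁ = +(28.2)(0.106) = +2.989 N·m; τ₂ = −(52.3)(0.106) = −5.544 N·m; τ₃ = −(37.3)(0.106) = −3.954 N·m.
Net torque τ = -6.508 N·m.
α = τ/I = -6.508/0.2798 = -23.26 rad/s².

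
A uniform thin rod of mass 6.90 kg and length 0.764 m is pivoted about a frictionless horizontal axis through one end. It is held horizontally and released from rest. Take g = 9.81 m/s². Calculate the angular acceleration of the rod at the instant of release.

About the pivot, I = (1/3)ML² = (1/3)(6.90)(0.764)² = 1.343 kg·m².
The weight acts at the center, a distance L/2 = 0.3820 m from the pivot; τ = Mg(L/2) = 25.86 N·m.
α = τ/I = 25.86/1.343 = 19.26 rad/s².

α ≈ 19.3 rad/s²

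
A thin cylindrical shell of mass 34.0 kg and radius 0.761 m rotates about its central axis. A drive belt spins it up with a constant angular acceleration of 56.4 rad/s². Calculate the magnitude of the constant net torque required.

I = MR² = (34.0)(0.761)² = 19.69 kg·m².
τ = Iα = (19.69)(56.40) = 1111 N·m.

τ ≈ 1110 N·m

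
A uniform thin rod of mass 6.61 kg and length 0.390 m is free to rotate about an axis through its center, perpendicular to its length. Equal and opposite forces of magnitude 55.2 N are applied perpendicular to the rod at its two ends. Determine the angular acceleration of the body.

I = (1/12)ML² = (1/12)(6.61)(0.390)² = 0.08378 kg·m².
The couple gives τ = F·(L/2) + F·(L/2) = F L = (55.2)(0.390) = 21.53 N·m.
From τ = Iα: α = 21.53/0.08378 = 257.0 rad/s².

α ≈ 257 rad/s²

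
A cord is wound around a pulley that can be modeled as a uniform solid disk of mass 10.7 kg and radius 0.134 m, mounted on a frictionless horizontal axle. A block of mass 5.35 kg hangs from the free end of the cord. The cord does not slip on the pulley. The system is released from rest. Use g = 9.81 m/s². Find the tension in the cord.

I = ½MR² = (1/2)(10.7)(0.134)² = 0.09606 kg·m².
Block: mg − T = ma. Pulley: TR = Iα. No-slip: a = αR, so T = (I/R²)a = 5.350·a.
Then mg = (m + 5.350)a, so a = (5.35)(9.81)/(5.35 + 5.350) = 4.905 m/s².
T = 5.350·a = 26.24 N.

T ≈ 26.2 N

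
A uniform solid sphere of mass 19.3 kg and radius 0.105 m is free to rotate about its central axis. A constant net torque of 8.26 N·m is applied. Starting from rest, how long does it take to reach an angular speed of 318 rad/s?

I = (2/5)MR² = (2/5)(19.3)(0.105)² = 0.08511 kg·m².
α = τ/I = 8.26/0.08511 = 97.05 rad/s².
ω = αt ⇒ t = ω/α = 318/97.05 = 3.277 s.

t ≈ 3.28 s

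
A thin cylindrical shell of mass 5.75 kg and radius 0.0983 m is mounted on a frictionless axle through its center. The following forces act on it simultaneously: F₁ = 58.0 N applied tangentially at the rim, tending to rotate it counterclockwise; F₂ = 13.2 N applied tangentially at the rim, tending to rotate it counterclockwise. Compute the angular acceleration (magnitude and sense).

α ≈ 126 rad/s², counterclockwise

I = MR² = (5.75)(0.0983)² = 0.05556 kg·m².
Taking counterclockwise as positive: τ₁ = +(58.0)(0.0983) = +5.701 N·m; τ₂ = +(13.2)(0.0983) = +1.298 N·m.
Net torque τ = 6.999 N·m.
α = τ/I = 6.999/0.05556 = 126.0 rad/s².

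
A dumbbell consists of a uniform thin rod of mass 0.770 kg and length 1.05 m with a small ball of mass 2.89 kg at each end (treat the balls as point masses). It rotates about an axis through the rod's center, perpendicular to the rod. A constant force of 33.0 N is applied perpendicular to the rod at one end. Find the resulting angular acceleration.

I_rod = (1/12)ML² = (1/12)(0.770)(1.05)² = 0.07074 kg·m².
I_balls = 2·m·(L/2)² = 2(2.89)(0.5250)² = 1.593 kg·m².
Total I = 1.664 kg·m².
τ = F·(L/2) = (33.0)(0.525) = 17.32 N·m.
α = τ/I = 17.32/1.664 = 10.41 rad/s².

α ≈ 10.4 rad/s²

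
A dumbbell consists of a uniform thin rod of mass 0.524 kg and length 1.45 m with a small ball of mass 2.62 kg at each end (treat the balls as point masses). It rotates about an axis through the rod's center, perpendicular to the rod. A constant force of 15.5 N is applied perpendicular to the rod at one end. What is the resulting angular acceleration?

α ≈ 3.95 rad/s²

I_rod = (1/12)ML² = (1/12)(0.524)(1.45)² = 0.09181 kg·m².
I_balls = 2·m·(L/2)² = 2(2.62)(0.7250)² = 2.754 kg·m².
Total I = 2.846 kg·m².
τ = F·(L/2) = (15.5)(0.725) = 11.24 N·m.
α = τ/I = 11.24/2.846 = 3.948 rad/s².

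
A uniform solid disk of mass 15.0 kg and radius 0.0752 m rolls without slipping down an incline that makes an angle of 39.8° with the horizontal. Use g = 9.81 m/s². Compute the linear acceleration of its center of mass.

a ≈ 4.19 m/s²

Translation along the incline: Mg sinθ − f = Ma.
Rotation about the center: fR = Iα with I = ½MR². No-slip gives a = αR, so f = (I/R²)a = (1/2)M a.
Substituting: Mg sinθ = (1 + 0.5000)Ma, so a = g sinθ/(1 + 0.5000) = (9.81) sin 39.8° / 1.500 = 4.186 m/s².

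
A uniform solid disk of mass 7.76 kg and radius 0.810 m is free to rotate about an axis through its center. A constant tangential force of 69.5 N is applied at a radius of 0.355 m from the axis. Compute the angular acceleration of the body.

α ≈ 9.69 rad/s²

I = ½MR² = (1/2)(7.76)(0.810)² = 2.546 kg·m².
τ = F·r = (69.5)(0.355) = 24.67 N·m.
Newton's second law for rotation, τ = Iα, gives α = τ/I = 24.67/2.546 = 9.692 rad/s².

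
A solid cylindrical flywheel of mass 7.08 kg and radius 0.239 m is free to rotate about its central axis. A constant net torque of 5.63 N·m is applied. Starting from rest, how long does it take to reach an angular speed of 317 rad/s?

t ≈ 11.4 s

I = ½MR² = (1/2)(7.08)(0.239)² = 0.2022 kg·m².
α = τ/I = 5.63/0.2022 = 27.84 rad/s².
ω = αt ⇒ t = ω/α = 317/27.84 = 11.39 s.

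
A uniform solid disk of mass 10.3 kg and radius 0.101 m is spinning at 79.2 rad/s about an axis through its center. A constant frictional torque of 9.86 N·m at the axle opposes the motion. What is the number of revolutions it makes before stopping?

≈ 2.66 revolutions

I = ½MR² = (1/2)(10.3)(0.101)² = 0.05254 kg·m².
The net torque has magnitude 9.86 N·m, opposing ω.
|α| = τ/I = 9.860/0.05254 = 187.7 rad/s² (deceleration).
ω² = ω₀² − 2|α|θ with ω = 0 ⇒ θ = ω₀²/(2|α|) = 16.71 rad = 2.660 rev.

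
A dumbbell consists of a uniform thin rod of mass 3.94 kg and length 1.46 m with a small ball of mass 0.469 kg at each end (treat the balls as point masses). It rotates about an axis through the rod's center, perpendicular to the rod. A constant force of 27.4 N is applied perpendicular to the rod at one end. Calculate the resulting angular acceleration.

I_rod = (1/12)ML² = (1/12)(3.94)(1.46)² = 0.6999 kg·m².
I_balls = 2·m·(L/2)² = 2(0.469)(0.7300)² = 0.4999 kg·m².
Total I = 1.200 kg·m².
τ = F·(L/2) = (27.4)(0.730) = 20.00 N·m.
α = τ/I = 20.00/1.200 = 16.67 rad/s².

α ≈ 16.7 rad/s²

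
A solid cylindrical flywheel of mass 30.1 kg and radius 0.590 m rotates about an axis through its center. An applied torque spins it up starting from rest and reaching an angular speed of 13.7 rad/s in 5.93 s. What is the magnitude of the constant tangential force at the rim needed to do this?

I = ½MR² = (1/2)(30.1)(0.590)² = 5.239 kg·m².
α = Δω/Δt = (13.7 − 0)/5.93 = 2.310 rad/s².
The required torque is τ = Iα = (5.239)(2.310) = 12.10 N·m.
A tangential force at the rim gives τ = FR, so F = τ/R = 12.10/0.590 = 20.51 N.

F ≈ 20.5 N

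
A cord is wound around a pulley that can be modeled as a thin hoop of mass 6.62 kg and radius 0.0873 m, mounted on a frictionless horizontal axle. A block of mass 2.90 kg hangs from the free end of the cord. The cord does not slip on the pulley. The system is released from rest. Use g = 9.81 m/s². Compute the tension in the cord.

T ≈ 19.8 N

I = MR² = (6.62)(0.0873)² = 0.05045 kg·m².
Block: mg − T = ma. Pulley: TR = Iα. No-slip: a = αR, so T = (I/R²)a = 6.620·a.
Then mg = (m + 6.620)a, so a = (2.90)(9.81)/(2.90 + 6.620) = 2.988 m/s².
T = 6.620·a = 19.78 N.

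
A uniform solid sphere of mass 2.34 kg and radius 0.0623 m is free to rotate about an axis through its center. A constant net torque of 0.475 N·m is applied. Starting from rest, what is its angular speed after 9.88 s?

I = (2/5)MR² = (2/5)(2.34)(0.0623)² = 0.003633 kg·m².
α = τ/I = 0.475/0.003633 = 130.7 rad/s².
ω = ω₀ + αt = 0 + (130.7)(9.88) = 1292 rad/s.

ω ≈ 1290 rad/s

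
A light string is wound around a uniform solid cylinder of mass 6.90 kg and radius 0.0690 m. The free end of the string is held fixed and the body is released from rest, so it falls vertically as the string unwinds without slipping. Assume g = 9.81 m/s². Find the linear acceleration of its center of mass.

Translation: Mg − T = Ma. Rotation about the center: TR = Iα with I = ½MR².
With a = αR: T = (I/R²)a = (1/2)M a, so Mg = (1 + 0.5000)Ma.
a = g/(1 + 0.5000) = 9.81/1.500 = 6.540 m/s².

a ≈ 6.54 m/s²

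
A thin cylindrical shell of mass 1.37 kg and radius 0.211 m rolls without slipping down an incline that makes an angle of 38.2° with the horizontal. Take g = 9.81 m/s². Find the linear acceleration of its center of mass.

a ≈ 3.03 m/s²

Translation along the incline: Mg sinθ − f = Ma.
Rotation about the center: fR = Iα with I = MR². No-slip gives a = αR, so f = (I/R²)a = M a.
Substituting: Mg sinθ = (1 + 1.000)Ma, so a = g sinθ/(1 + 1.000) = (9.81) sin 38.2° / 2.000 = 3.033 m/s².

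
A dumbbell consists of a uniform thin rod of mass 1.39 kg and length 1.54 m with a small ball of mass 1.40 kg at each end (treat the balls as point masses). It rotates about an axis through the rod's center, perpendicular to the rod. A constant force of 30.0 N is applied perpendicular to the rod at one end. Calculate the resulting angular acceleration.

α ≈ 11.9 rad/s²

I_rod = (1/12)ML² = (1/12)(1.39)(1.54)² = 0.2747 kg·m².
I_balls = 2·m·(L/2)² = 2(1.40)(0.7700)² = 1.660 kg·m².
Total I = 1.935 kg·m².
τ = F·(L/2) = (30.0)(0.770) = 23.10 N·m.
α = τ/I = 23.10/1.935 = 11.94 rad/s².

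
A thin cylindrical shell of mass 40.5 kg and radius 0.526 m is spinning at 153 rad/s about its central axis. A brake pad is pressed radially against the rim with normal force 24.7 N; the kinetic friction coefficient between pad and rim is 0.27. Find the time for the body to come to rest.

t ≈ 489 s

I = MR² = (40.5)(0.526)² = 11.21 kg·m².
Friction force f = μN = (0.27)(24.7) = 6.669 N at the rim; torque magnitude τ = fR = 3.508 N·m, opposing ω.
|α| = τ/I = 3.508/11.21 = 0.3131 rad/s² (deceleration).
0 = ω₀ − |α|t ⇒ t = ω₀/|α| = 153/0.3131 = 488.7 s.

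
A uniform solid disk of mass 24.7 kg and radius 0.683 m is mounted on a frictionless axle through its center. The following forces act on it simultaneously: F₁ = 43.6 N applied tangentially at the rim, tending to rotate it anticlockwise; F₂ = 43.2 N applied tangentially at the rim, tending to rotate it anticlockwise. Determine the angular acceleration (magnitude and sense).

α ≈ 10.3 rad/s², anticlockwise

I = ½MR² = (1/2)(24.7)(0.683)² = 5.761 kg·m².
Taking anticlockwise as positive: τ₁ = +(43.6)(0.683) = +29.78 N·m; τ₂ = +(43.2)(0.683) = +29.51 N·m.
Net torque τ = 59.28 N·m.
α = τ/I = 59.28/5.761 = 10.29 rad/s².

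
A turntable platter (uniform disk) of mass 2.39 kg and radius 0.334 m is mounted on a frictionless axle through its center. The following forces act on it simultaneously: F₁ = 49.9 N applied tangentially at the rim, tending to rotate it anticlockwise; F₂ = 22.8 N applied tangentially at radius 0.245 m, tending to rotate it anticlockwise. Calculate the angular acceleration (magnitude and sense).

I = ½MR² = (1/2)(2.39)(0.334)² = 0.1333 kg·m².
Taking anticlockwise as positive: τ₁ = +(49.9)(0.334) = +16.67 N·m; τ₂ = +(22.8)(0.245) = +5.586 N·m.
Net torque τ = 22.25 N·m.
α = τ/I = 22.25/0.1333 = 166.9 rad/s².

α ≈ 167 rad/s², anticlockwise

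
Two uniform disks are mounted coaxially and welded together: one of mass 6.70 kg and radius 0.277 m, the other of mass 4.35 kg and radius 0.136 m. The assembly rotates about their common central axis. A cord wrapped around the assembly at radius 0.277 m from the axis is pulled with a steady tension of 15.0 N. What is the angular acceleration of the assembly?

I = ½M₁R₁² + ½M₂R₂² = ½(6.70)(0.277)² + ½(4.35)(0.136)² = 0.2973 kg·m².
τ = F r = (15.0)(0.277) = 4.155 N·m.
α = τ/I = 4.155/0.2973 = 13.98 rad/s².

α ≈ 14.0 rad/s²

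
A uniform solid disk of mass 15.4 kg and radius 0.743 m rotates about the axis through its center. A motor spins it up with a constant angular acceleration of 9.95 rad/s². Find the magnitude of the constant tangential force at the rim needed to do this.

F ≈ 56.9 N

I = ½MR² = (1/2)(15.4)(0.743)² = 4.251 kg·m².
The required torque is τ = Iα = (4.251)(9.950) = 42.30 N·m.
A tangential force at the rim gives τ = FR, so F = τ/R = 42.30/0.743 = 56.92 N.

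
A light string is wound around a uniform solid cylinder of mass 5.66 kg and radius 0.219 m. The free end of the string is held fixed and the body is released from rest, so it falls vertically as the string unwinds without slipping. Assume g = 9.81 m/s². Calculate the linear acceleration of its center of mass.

Translation: Mg − T = Ma. Rotation about the center: TR = Iα with I = ½MR².
With a = αR: T = (I/R²)a = (1/2)M a, so Mg = (1 + 0.5000)Ma.
a = g/(1 + 0.5000) = 9.81/1.500 = 6.540 m/s².

a ≈ 6.54 m/s²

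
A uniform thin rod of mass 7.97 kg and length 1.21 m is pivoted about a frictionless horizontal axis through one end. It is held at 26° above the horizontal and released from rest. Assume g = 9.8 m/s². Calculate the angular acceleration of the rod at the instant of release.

α ≈ 10.9 rad/s²

About the pivot, I = (1/3)ML² = (1/3)(7.97)(1.21)² = 3.890 kg·m².
The weight acts at the center, a distance L/2 = 0.6050 m from the pivot; τ = Mg(L/2) cos 26° = 42.47 N·m.
α = τ/I = 42.47/3.890 = 10.92 rad/s².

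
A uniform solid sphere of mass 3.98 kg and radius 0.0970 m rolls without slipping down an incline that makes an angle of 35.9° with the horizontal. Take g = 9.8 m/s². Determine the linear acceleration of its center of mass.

a ≈ 4.10 m/s²

Translation along the incline: Mg sinθ − f = Ma.
Rotation about the center: fR = Iα with I = (2/5)MR². No-slip gives a = αR, so f = (I/R²)a = (2/5)M a.
Substituting: Mg sinθ = (1 + 0.4000)Ma, so a = g sinθ/(1 + 0.4000) = (9.8) sin 35.9° / 1.400 = 4.105 m/s².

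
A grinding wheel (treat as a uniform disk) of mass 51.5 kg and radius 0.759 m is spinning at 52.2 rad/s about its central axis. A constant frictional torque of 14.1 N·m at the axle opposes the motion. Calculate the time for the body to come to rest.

I = ½MR² = (1/2)(51.5)(0.759)² = 14.83 kg·m².
The net torque has magnitude 14.1 N·m, opposing ω.
|α| = τ/I = 14.10/14.83 = 0.9505 rad/s² (deceleration).
0 = ω₀ − |α|t ⇒ t = ω₀/|α| = 52.2/0.9505 = 54.92 s.

t ≈ 54.9 s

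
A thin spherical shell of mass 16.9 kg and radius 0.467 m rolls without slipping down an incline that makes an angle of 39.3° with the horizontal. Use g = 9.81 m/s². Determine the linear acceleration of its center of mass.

Translation along the incline: Mg sinθ − f = Ma.
Rotation about the center: fR = Iα with I = (2/3)MR². No-slip gives a = αR, so f = (I/R²)a = (2/3)M a.
Substituting: Mg sinθ = (1 + 0.6667)Ma, so a = g sinθ/(1 + 0.6667) = (9.81) sin 39.3° / 1.667 = 3.728 m/s².

a ≈ 3.73 m/s²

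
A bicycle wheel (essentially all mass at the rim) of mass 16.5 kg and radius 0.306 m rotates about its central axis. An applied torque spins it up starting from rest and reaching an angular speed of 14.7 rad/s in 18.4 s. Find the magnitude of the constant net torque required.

τ ≈ 1.23 N·m

I = MR² = (16.5)(0.306)² = 1.545 kg·m².
α = Δω/Δt = (14.7 − 0)/18.4 = 0.7989 rad/s².
τ = Iα = (1.545)(0.7989) = 1.234 N·m.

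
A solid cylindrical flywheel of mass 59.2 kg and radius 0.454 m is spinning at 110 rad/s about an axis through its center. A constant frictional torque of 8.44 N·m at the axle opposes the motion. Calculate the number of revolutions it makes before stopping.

≈ 696 revolutions

I = ½MR² = (1/2)(59.2)(0.454)² = 6.101 kg·m².
The net torque has magnitude 8.44 N·m, opposing ω.
|α| = τ/I = 8.440/6.101 = 1.383 rad/s² (deceleration).
ω² = ω₀² − 2|α|θ with ω = 0 ⇒ θ = ω₀²/(2|α|) = 4373 rad = 696.0 rev.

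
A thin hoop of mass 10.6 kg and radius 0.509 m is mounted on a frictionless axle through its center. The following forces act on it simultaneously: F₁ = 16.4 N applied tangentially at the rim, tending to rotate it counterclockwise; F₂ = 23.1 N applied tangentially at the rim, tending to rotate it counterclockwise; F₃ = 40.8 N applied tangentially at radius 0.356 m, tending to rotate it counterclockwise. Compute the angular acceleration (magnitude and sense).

I = MR² = (10.6)(0.509)² = 2.746 kg·m².
Taking counterclockwise as positive: τ₁ = +(16.4)(0.509) = +8.348 N·m; τ₂ = +(23.1)(0.509) = +11.76 N·m; τ₃ = +(40.8)(0.356) = +14.52 N·m.
Net torque τ = 34.63 N·m.
α = τ/I = 34.63/2.746 = 12.61 rad/s².

α ≈ 12.6 rad/s², counterclockwise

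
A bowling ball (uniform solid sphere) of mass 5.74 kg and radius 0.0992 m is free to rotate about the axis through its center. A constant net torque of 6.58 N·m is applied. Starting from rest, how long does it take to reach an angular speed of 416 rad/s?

I = (2/5)MR² = (2/5)(5.74)(0.0992)² = 0.02259 kg·m².
α = τ/I = 6.58/0.02259 = 291.2 rad/s².
ω = αt ⇒ t = ω/α = 416/291.2 = 1.428 s.

t ≈ 1.43 s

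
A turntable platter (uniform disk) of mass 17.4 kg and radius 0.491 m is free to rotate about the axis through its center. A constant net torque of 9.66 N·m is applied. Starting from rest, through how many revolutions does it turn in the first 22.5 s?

≈ 186 revolutions

I = ½MR² = (1/2)(17.4)(0.491)² = 2.097 kg·m².
α = τ/I = 9.66/2.097 = 4.606 rad/s².
θ = ½αt² = ½(4.606)(22.5)² = 1166 rad.
Revolutions = θ/(2π) = 185.5.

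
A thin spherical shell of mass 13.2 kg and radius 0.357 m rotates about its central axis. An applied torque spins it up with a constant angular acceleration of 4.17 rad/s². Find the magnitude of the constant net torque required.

τ ≈ 4.68 N·m

I = (2/3)MR² = (2/3)(13.2)(0.357)² = 1.122 kg·m².
τ = Iα = (1.122)(4.170) = 4.677 N·m.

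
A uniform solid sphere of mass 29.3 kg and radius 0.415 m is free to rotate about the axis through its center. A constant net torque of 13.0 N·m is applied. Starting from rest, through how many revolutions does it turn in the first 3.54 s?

I = (2/5)MR² = (2/5)(29.3)(0.415)² = 2.018 kg·m².
α = τ/I = 13.0/2.018 = 6.440 rad/s².
θ = ½αt² = ½(6.440)(3.54)² = 40.35 rad.
Revolutions = θ/(2π) = 6.423.

≈ 6.42 revolutions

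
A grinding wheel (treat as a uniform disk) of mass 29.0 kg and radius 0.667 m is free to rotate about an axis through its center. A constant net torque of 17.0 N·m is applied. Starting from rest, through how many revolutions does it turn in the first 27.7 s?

I = ½MR² = (1/2)(29.0)(0.667)² = 6.451 kg·m².
α = τ/I = 17.0/6.451 = 2.635 rad/s².
θ = ½αt² = ½(2.635)(27.7)² = 1011 rad.
Revolutions = θ/(2π) = 160.9.

≈ 161 revolutions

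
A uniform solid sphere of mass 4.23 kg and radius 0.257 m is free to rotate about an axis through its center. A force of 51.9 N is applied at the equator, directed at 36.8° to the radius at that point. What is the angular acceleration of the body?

I = (2/5)MR² = (2/5)(4.23)(0.257)² = 0.1118 kg·m².
Only the tangential component produces torque: τ = F R sinθ = (51.9)(0.257) sin 36.8° = 7.990 N·m.
From τ = Iα: α = 7.990/0.1118 = 71.50 rad/s².

α ≈ 71.5 rad/s²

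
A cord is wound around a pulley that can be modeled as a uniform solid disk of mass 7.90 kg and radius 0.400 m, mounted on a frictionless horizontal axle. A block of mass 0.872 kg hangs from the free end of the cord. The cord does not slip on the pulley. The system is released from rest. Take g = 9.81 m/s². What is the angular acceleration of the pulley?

I = ½MR² = (1/2)(7.90)(0.400)² = 0.6320 kg·m².
Block: mg − T = ma. Pulley: TR = Iα. No-slip: a = αR, so T = (I/R²)a = 3.950·a.
Then mg = (m + 3.950)a, so a = (0.872)(9.81)/(0.872 + 3.950) = 1.774 m/s².
α = a/R = 1.774/0.400 = 4.435 rad/s².

α ≈ 4.44 rad/s²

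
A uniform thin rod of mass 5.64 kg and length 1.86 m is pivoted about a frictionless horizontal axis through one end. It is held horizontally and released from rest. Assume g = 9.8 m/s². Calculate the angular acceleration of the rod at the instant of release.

About the pivot, I = (1/3)ML² = (1/3)(5.64)(1.86)² = 6.504 kg·m².
The weight acts at the center, a distance L/2 = 0.9300 m from the pivot; τ = Mg(L/2) = 51.40 N·m.
α = τ/I = 51.40/6.504 = 7.903 rad/s².
(Equivalently α = (3g/(2L)) = 7.903 rad/s².)

α ≈ 7.90 rad/s²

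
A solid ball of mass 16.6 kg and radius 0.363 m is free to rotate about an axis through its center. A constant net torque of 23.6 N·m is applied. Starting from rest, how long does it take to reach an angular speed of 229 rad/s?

t ≈ 8.49 s

I = (2/5)MR² = (2/5)(16.6)(0.363)² = 0.8749 kg·m².
α = τ/I = 23.6/0.8749 = 26.97 rad/s².
ω = αt ⇒ t = ω/α = 229/26.97 = 8.490 s.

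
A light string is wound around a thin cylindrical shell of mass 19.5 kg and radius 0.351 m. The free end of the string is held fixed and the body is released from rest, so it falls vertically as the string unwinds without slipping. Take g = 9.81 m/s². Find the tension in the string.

Translation: Mg − T = Ma. Rotation about the center: TR = Iα with I = MR².
With a = αR: T = (I/R²)a = M a, so Mg = (1 + 1.000)Ma.
a = g/(1 + 1.000) = 9.81/2.000 = 4.905 m/s².
T = 1.000·M·a = (1.000)(19.5)(4.905) = 95.65 N.

T ≈ 95.6 N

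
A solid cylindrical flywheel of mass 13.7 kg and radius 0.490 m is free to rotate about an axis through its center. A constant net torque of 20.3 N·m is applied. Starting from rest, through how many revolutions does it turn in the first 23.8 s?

I = ½MR² = (1/2)(13.7)(0.490)² = 1.645 kg·m².
α = τ/I = 20.3/1.645 = 12.34 rad/s².
θ = ½αt² = ½(12.34)(23.8)² = 3496 rad.
Revolutions = θ/(2π) = 556.4.

≈ 556 revolutions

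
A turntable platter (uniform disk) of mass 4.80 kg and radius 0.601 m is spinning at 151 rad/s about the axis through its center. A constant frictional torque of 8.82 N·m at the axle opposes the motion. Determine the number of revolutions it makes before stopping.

I = ½MR² = (1/2)(4.80)(0.601)² = 0.8669 kg·m².
The net torque has magnitude 8.82 N·m, opposing ω.
|α| = τ/I = 8.820/0.8669 = 10.17 rad/s² (deceleration).
ω² = ω₀² − 2|α|θ with ω = 0 ⇒ θ = ω₀²/(2|α|) = 1121 rad = 178.3 rev.

≈ 178 revolutions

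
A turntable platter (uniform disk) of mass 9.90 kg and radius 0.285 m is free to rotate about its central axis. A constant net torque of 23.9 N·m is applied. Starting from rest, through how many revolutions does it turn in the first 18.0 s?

I = ½MR² = (1/2)(9.90)(0.285)² = 0.4021 kg·m².
α = τ/I = 23.9/0.4021 = 59.44 rad/s².
θ = ½αt² = ½(59.44)(18.0)² = 9630 rad.
Revolutions = θ/(2π) = 1533.

≈ 1530 revolutions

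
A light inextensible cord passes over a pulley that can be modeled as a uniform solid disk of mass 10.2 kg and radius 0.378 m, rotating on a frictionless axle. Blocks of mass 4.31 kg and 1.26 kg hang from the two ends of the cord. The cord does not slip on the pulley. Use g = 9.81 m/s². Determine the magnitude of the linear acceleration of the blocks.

a ≈ 2.80 m/s²

I = ½MR² = (1/2)(10.2)(0.378)² = 0.7287 kg·m².
Heavier block: m₁g − T₁ = m₁a. Lighter block: T₂ − m₂g = m₂a.
Pulley: (T₁ − T₂)R = Iα = I(a/R), so T₁ − T₂ = (I/R²)a = (1/2)M_p a = 5.100·a.
Adding the three: (m₁ − m₂)g = (m₁ + m₂ + 5.100)a, so a = (4.31 − 1.26)(9.81)/(4.31 + 1.26 + 5.100) = 2.804 m/s².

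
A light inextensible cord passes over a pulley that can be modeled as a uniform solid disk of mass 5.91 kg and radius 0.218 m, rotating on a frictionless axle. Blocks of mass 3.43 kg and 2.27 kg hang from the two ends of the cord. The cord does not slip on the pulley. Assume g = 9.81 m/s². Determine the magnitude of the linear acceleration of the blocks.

a ≈ 1.31 m/s²

I = ½MR² = (1/2)(5.91)(0.218)² = 0.1404 kg·m².
Heavier block: m₁g − T₁ = m₁a. Lighter block: T₂ − m₂g = m₂a.
Pulley: (T₁ − T₂)R = Iα = I(a/R), so T₁ − T₂ = (I/R²)a = (1/2)M_p a = 2.955·a.
Adding the three: (m₁ − m₂)g = (m₁ + m₂ + 2.955)a, so a = (3.43 − 2.27)(9.81)/(3.43 + 2.27 + 2.955) = 1.315 m/s².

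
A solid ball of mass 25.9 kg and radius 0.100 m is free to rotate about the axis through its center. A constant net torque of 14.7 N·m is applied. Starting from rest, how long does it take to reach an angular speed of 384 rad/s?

I = (2/5)MR² = (2/5)(25.9)(0.100)² = 0.1036 kg·m².
α = τ/I = 14.7/0.1036 = 141.9 rad/s².
ω = αt ⇒ t = ω/α = 384/141.9 = 2.706 s.

t ≈ 2.71 s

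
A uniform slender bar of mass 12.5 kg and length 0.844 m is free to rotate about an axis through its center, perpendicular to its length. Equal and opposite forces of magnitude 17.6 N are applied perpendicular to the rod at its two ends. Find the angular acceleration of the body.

I = (1/12)ML² = (1/12)(12.5)(0.844)² = 0.7420 kg·m².
The couple gives τ = F·(L/2) + F·(L/2) = F L = (17.6)(0.844) = 14.85 N·m.
Newton's second law for rotation, τ = Iα, gives α = τ/I = 14.85/0.7420 = 20.02 rad/s².

α ≈ 20.0 rad/s²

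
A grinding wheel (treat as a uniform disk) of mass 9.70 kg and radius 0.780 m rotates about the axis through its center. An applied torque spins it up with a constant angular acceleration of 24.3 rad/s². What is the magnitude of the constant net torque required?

I = ½MR² = (1/2)(9.70)(0.780)² = 2.951 kg·m².
τ = Iα = (2.951)(24.30) = 71.70 N·m.

τ ≈ 71.7 N·m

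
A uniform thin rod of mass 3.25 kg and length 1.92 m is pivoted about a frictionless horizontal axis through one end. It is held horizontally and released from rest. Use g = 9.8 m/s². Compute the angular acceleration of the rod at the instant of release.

α ≈ 7.66 rad/s²

About the pivot, I = (1/3)ML² = (1/3)(3.25)(1.92)² = 3.994 kg·m².
The weight acts at the center, a distance L/2 = 0.9600 m from the pivot; τ = Mg(L/2) = 30.58 N·m.
α = τ/I = 30.58/3.994 = 7.656 rad/s².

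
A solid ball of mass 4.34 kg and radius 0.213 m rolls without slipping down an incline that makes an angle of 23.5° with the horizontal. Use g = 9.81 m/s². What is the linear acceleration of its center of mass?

a ≈ 2.79 m/s²

Translation along the incline: Mg sinθ − f = Ma.
Rotation about the center: fR = Iα with I = (2/5)MR². No-slip gives a = αR, so f = (I/R²)a = (2/5)M a.
Substituting: Mg sinθ = (1 + 0.4000)Ma, so a = g sinθ/(1 + 0.4000) = (9.81) sin 23.5° / 1.400 = 2.794 m/s².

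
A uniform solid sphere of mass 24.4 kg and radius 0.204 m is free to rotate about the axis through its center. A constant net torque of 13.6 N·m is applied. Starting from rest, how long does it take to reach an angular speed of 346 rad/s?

I = (2/5)MR² = (2/5)(24.4)(0.204)² = 0.4062 kg·m².
α = τ/I = 13.6/0.4062 = 33.48 rad/s².
ω = αt ⇒ t = ω/α = 346/33.48 = 10.33 s.

t ≈ 10.3 s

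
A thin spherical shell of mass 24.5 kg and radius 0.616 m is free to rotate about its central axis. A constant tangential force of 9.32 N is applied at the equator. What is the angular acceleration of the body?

α ≈ 0.926 rad/s²

I = (2/3)MR² = (2/3)(24.5)(0.616)² = 6.198 kg·m².
τ = F R = (9.32)(0.616) = 5.741 N·m.
From τ = Iα: α = 5.741/6.198 = 0.9263 rad/s².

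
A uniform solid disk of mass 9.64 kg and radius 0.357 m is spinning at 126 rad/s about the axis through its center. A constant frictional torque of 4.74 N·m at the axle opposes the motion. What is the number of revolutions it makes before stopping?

I = ½MR² = (1/2)(9.64)(0.357)² = 0.6143 kg·m².
The net torque has magnitude 4.74 N·m, opposing ω.
|α| = τ/I = 4.740/0.6143 = 7.716 rad/s² (deceleration).
ω² = ω₀² − 2|α|θ with ω = 0 ⇒ θ = ω₀²/(2|α|) = 1029 rad = 163.7 rev.

≈ 164 revolutions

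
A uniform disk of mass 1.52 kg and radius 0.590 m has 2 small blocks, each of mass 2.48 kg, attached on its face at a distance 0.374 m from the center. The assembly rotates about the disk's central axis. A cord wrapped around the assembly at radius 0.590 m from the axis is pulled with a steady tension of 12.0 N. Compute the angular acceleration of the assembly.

I_disk = ½MR² = ½(1.52)(0.590)² = 0.2646 kg·m².
I_blocks = 2·m·r² = 2(2.48)(0.374)² = 0.6938 kg·m².
Total I = 0.9583 kg·m².
τ = F r = (12.0)(0.590) = 7.080 N·m.
α = τ/I = 7.080/0.9583 = 7.388 rad/s².

α ≈ 7.39 rad/s²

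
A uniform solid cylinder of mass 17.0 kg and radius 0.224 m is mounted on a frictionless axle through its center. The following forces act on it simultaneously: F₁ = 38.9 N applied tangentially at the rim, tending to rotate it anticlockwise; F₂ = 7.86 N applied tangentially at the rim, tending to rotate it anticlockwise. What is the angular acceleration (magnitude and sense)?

I = ½MR² = (1/2)(17.0)(0.224)² = 0.4265 kg·m².
Taking anticlockwise as positive: τ₁ = +(38.9)(0.224) = +8.714 N·m; τ₂ = +(7.86)(0.224) = +1.761 N·m.
Net torque τ = 10.47 N·m.
α = τ/I = 10.47/0.4265 = 24.56 rad/s².

α ≈ 24.6 rad/s², anticlockwise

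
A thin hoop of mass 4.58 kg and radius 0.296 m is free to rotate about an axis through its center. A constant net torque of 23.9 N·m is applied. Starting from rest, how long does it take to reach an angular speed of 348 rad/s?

t ≈ 5.84 s

I = MR² = (4.58)(0.296)² = 0.4013 kg·m².
α = τ/I = 23.9/0.4013 = 59.56 rad/s².
ω = αt ⇒ t = ω/α = 348/59.56 = 5.843 s.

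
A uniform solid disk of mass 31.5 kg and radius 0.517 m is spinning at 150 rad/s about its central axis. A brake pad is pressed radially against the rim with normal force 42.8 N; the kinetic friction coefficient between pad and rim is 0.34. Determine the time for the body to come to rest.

t ≈ 83.9 s

I = ½MR² = (1/2)(31.5)(0.517)² = 4.210 kg·m².
Friction force f = μN = (0.34)(42.8) = 14.55 N at the rim; torque magnitude τ = fR = 7.523 N·m, opposing ω.
|α| = τ/I = 7.523/4.210 = 1.787 rad/s² (deceleration).
0 = ω₀ − |α|t ⇒ t = ω₀/|α| = 150/1.787 = 83.93 s.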